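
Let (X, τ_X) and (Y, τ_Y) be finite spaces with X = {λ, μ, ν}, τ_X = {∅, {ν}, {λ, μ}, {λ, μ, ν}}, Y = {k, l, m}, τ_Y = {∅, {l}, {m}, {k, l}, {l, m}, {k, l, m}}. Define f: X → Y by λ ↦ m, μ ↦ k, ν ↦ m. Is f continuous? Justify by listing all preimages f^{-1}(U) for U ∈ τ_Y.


f is NOT continuous.

Compute f^{-1}(U) for each U ∈ τ_Y:
  U = ∅: f^{-1}(U) = ∅ ∈ τ_X ✓.
  U = {l}: f^{-1}(U) = ∅ ∈ τ_X ✓.
  U = {m}: f^{-1}(U) = {λ, ν} ∉ τ_X ✗.
  U = {k, l}: f^{-1}(U) = {μ} ∉ τ_X ✗.
  U = {l, m}: f^{-1}(U) = {λ, ν} ∉ τ_X ✗.
  U = {k, l, m}: f^{-1}(U) = {λ, μ, ν} ∈ τ_X ✓.
Found U = {m} with f^{-1}(U) = {λ, ν} not in τ_X. Therefore f is NOT continuous.


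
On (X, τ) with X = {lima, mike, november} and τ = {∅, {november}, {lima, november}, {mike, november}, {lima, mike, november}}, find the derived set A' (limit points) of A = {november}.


A' = {lima, mike}

For each x ∈ X, list the open sets U ∈ τ with x ∈ U, then check whether U ∩ (A ∖ {x}) ≠ ∅ for every such U.
  x = lima: opens ∋ x are {lima, november}, {lima, mike, november}; each meets A ∖ {lima}, so x IS a limit point.
  x = mike: opens ∋ x are {mike, november}, {lima, mike, november}; each meets A ∖ {mike}, so x IS a limit point.
  x = november: open {november} ∋ x has {november} ∩ (A ∖ {november}) = ∅, so x is NOT a limit point.
Collecting: A' = {lima, mike}.


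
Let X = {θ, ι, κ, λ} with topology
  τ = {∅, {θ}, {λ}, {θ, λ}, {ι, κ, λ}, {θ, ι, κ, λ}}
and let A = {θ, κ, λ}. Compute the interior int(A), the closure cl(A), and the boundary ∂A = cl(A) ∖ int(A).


int(A) = {θ, λ}, cl(A) = {θ, ι, κ, λ}, ∂A = {ι, κ}.

Closed sets in (X, τ) are complements of opens:
  closed(X, τ) = {∅, {θ}, {ι, κ}, {θ, ι, κ}, {ι, κ, λ}, {θ, ι, κ, λ}}.
int(A) = ⋃ {U ∈ τ : U ⊆ A}. Opens contained in A: ∅, {θ}, {λ}, {θ, λ}.
Taking the union of these: int(A) = {θ, λ}.
cl(A) = ⋂ {C closed : A ⊆ C}. Closed sets containing A: {θ, ι, κ, λ}.
Intersecting these: cl(A) = {θ, ι, κ, λ}.
∂A = cl(A) ∖ int(A) = {θ, ι, κ, λ} ∖ {θ, λ} = {ι, κ}.


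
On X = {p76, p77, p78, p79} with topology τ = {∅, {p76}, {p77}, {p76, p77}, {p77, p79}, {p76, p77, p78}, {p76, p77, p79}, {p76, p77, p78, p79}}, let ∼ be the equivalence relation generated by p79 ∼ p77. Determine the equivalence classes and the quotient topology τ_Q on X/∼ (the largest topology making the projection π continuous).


X/∼ = {[p76], [p77=p79], [p78]}; |τ_Q| = 5.

Equivalence classes: [p76], [p77=p79], [p78].
Quotient map π: X → X/∼ sends p76 ↦ [p76], p77 ↦ [p77=p79], p78 ↦ [p78], p79 ↦ [p77=p79].
For each subset V ⊆ X/∼, compute π^{-1}(V) ⊆ X and check whether π^{-1}(V) ∈ τ. V is open in τ_Q iff π^{-1}(V) ∈ τ.
  V = {}: π^{-1}(V) = ∅ ∈ τ ✓.
  V = {[p76]}: π^{-1}(V) = {p76} ∈ τ ✓.
  V = {[p77=p79]}: π^{-1}(V) = {p77, p79} ∈ τ ✓.
  V = {[p76], [p77=p79]}: π^{-1}(V) = {p76, p77, p79} ∈ τ ✓.
  V = {[p78]}: π^{-1}(V) = {p78} ∉ τ ✗.
  V = {[p76], [p78]}: π^{-1}(V) = {p76, p78} ∉ τ ✗.
  V = {[p77=p79], [p78]}: π^{-1}(V) = {p77, p78, p79} ∉ τ ✗.
  V = {[p76], [p77=p79], [p78]}: π^{-1}(V) = {p76, p77, p78, p79} ∈ τ ✓.
Open sets in the quotient: τ_Q = {{}, {[p76]}, {[p77=p79]}, {[p76], [p77=p79]}, {[p76], [p77=p79], [p78]}} (5 elements).


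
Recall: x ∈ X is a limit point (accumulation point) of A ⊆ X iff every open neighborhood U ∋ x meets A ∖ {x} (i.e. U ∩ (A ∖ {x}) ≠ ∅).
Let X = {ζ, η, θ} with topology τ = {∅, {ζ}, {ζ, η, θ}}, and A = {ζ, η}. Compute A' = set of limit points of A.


A' = {η, θ}

For each x ∈ X, list the open sets U ∈ τ with x ∈ U, then check whether U ∩ (A ∖ {x}) ≠ ∅ for every such U.
  x = ζ: open {ζ} ∋ x has {ζ} ∩ (A ∖ {ζ}) = ∅, so x is NOT a limit point.
  x = η: opens ∋ x are {ζ, η, θ}; each meets A ∖ {η}, so x IS a limit point.
  x = θ: opens ∋ x are {ζ, η, θ}; each meets A ∖ {θ}, so x IS a limit point.
Collecting: A' = {η, θ}.


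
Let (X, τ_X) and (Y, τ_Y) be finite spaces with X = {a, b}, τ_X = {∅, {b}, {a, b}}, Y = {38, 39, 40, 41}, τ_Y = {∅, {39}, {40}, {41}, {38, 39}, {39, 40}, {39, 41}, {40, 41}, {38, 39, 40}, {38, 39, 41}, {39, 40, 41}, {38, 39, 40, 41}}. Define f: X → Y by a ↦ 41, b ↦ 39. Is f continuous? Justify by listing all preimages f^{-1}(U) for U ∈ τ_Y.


f is NOT continuous.

Compute f^{-1}(U) for each U ∈ τ_Y:
  U = ∅: f^{-1}(U) = ∅ ∈ τ_X ✓.
  U = {39}: f^{-1}(U) = {b} ∈ τ_X ✓.
  U = {40}: f^{-1}(U) = ∅ ∈ τ_X ✓.
  U = {41}: f^{-1}(U) = {a} ∉ τ_X ✗.
  U = {38, 39}: f^{-1}(U) = {b} ∈ τ_X ✓.
  U = {39, 40}: f^{-1}(U) = {b} ∈ τ_X ✓.
  U = {39, 41}: f^{-1}(U) = {a, b} ∈ τ_X ✓.
  U = {40, 41}: f^{-1}(U) = {a} ∉ τ_X ✗.
  U = {38, 39, 40}: f^{-1}(U) = {b} ∈ τ_X ✓.
  U = {38, 39, 41}: f^{-1}(U) = {a, b} ∈ τ_X ✓.
  U = {39, 40, 41}: f^{-1}(U) = {a, b} ∈ τ_X ✓.
  U = {38, 39, 40, 41}: f^{-1}(U) = {a, b} ∈ τ_X ✓.
Found U = {41} with f^{-1}(U) = {a} not in τ_X. Therefore f is NOT continuous.


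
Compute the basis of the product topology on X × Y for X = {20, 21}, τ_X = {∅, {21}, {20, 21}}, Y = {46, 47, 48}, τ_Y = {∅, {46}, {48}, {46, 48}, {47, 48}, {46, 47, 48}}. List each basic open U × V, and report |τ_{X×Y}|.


Basis B = {∅ × ∅, {21} × {46}, {21} × {48}, {20, 21} × {46}, {20, 21} × {48}, {21} × {46, 48}, {21} × {47, 48}, {21} × {46, 47, 48}, {20, 21} × {46, 48}, {20, 21} × {47, 48}, {20, 21} × {46, 47, 48}}; |τ_{X×Y}| = 18.

Enumerate products U × V with U ∈ τ_X, V ∈ τ_Y (deduplicated):
  ∅ × ∅ = {} (∅)
  {21} × {46} = {(21,46)}
  {21} × {48} = {(21,48)}
  {20, 21} × {46} = {(20,46), (21,46)}
  {20, 21} × {48} = {(20,48), (21,48)}
  {21} × {46, 48} = {(21,46), (21,48)}
  {21} × {47, 48} = {(21,47), (21,48)}
  {21} × {46, 47, 48} = {(21,46), (21,47), (21,48)}
  {20, 21} × {46, 48} = {(20,46), (20,48), (21,46), (21,48)}
  {20, 21} × {47, 48} = {(20,47), (20,48), (21,47), (21,48)}
  {20, 21} × {46, 47, 48} = {(20,46), (20,47), (20,48), (21,46), (21,47), (21,48)}
These 11 distinct sets form the basis B.
Close under arbitrary unions to get τ_{X×Y}; counting gives |τ_{X×Y}| = 18.


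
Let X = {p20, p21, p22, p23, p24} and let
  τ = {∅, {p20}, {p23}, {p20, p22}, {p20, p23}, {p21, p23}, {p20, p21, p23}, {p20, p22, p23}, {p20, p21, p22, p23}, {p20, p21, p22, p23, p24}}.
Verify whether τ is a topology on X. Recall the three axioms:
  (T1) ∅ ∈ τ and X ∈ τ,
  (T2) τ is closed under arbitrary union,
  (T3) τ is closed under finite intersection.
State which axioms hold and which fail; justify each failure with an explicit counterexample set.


τ IS a topology on X.

Axiom (T1): ∅ ∈ τ? Yes; X ∈ τ? Yes.
Axiom (T2/T3): check pairwise unions and intersections of members of τ.
All pairwise intersections and unions checked — each lies in τ. Therefore τ satisfies (T1), (T2), (T3): it IS a topology on X.


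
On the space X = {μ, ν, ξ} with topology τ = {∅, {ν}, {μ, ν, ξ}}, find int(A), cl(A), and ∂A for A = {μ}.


int(A) = ∅, cl(A) = {μ, ξ}, ∂A = {μ, ξ}.

Closed sets in (X, τ) are complements of opens:
  closed(X, τ) = {∅, {μ, ξ}, {μ, ν, ξ}}.
int(A) = ⋃ {U ∈ τ : U ⊆ A}. Opens contained in A: ∅.
Taking the union of these: int(A) = ∅.
cl(A) = ⋂ {C closed : A ⊆ C}. Closed sets containing A: {μ, ξ}, {μ, ν, ξ}.
Intersecting these: cl(A) = {μ, ξ}.
∂A = cl(A) ∖ int(A) = {μ, ξ} ∖ ∅ = {μ, ξ}.


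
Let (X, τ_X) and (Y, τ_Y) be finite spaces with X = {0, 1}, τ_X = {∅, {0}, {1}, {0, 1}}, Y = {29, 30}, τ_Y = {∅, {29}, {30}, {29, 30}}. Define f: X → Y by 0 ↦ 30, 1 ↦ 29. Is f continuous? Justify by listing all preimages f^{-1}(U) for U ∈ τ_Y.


f IS continuous.

Compute f^{-1}(U) for each U ∈ τ_Y:
  U = ∅: f^{-1}(U) = ∅ ∈ τ_X ✓.
  U = {29}: f^{-1}(U) = {1} ∈ τ_X ✓.
  U = {30}: f^{-1}(U) = {0} ∈ τ_X ✓.
  U = {29, 30}: f^{-1}(U) = {0, 1} ∈ τ_X ✓.
Every preimage lies in τ_X, so f IS continuous.


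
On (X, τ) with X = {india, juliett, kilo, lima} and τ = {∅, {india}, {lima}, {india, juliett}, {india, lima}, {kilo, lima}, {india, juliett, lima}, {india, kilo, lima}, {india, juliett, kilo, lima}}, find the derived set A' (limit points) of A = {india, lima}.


A' = {juliett, kilo}

For each x ∈ X, list the open sets U ∈ τ with x ∈ U, then check whether U ∩ (A ∖ {x}) ≠ ∅ for every such U.
  x = india: open {india} ∋ x has {india} ∩ (A ∖ {india}) = ∅, so x is NOT a limit point.
  x = juliett: opens ∋ x are {india, juliett}, {india, juliett, lima}, {india, juliett, kilo, lima}; each meets A ∖ {juliett}, so x IS a limit point.
  x = kilo: opens ∋ x are {kilo, lima}, {india, kilo, lima}, {india, juliett, kilo, lima}; each meets A ∖ {kilo}, so x IS a limit point.
  x = lima: open {lima} ∋ x has {lima} ∩ (A ∖ {lima}) = ∅, so x is NOT a limit point.
Collecting: A' = {juliett, kilo}.


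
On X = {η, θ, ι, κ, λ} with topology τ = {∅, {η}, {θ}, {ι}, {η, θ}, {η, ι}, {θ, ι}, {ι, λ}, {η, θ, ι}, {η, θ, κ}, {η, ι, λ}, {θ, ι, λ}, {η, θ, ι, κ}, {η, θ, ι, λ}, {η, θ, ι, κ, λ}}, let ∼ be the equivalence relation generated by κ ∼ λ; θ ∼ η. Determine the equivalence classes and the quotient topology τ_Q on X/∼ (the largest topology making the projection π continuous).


X/∼ = {[η=θ], [ι], [κ=λ]}; |τ_Q| = 5.

Equivalence classes: [η=θ], [ι], [κ=λ].
Quotient map π: X → X/∼ sends η ↦ [η=θ], θ ↦ [η=θ], ι ↦ [ι], κ ↦ [κ=λ], λ ↦ [κ=λ].
For each subset V ⊆ X/∼, compute π^{-1}(V) ⊆ X and check whether π^{-1}(V) ∈ τ. V is open in τ_Q iff π^{-1}(V) ∈ τ.
  V = {}: π^{-1}(V) = ∅ ∈ τ ✓.
  V = {[η=θ]}: π^{-1}(V) = {η, θ} ∈ τ ✓.
  V = {[ι]}: π^{-1}(V) = {ι} ∈ τ ✓.
  V = {[η=θ], [ι]}: π^{-1}(V) = {η, θ, ι} ∈ τ ✓.
  V = {[κ=λ]}: π^{-1}(V) = {κ, λ} ∉ τ ✗.
  V = {[η=θ], [κ=λ]}: π^{-1}(V) = {η, θ, κ, λ} ∉ τ ✗.
  V = {[ι], [κ=λ]}: π^{-1}(V) = {ι, κ, λ} ∉ τ ✗.
  V = {[η=θ], [ι], [κ=λ]}: π^{-1}(V) = {η, θ, ι, κ, λ} ∈ τ ✓.
Open sets in the quotient: τ_Q = {{}, {[η=θ]}, {[ι]}, {[η=θ], [ι]}, {[η=θ], [ι], [κ=λ]}} (5 elements).


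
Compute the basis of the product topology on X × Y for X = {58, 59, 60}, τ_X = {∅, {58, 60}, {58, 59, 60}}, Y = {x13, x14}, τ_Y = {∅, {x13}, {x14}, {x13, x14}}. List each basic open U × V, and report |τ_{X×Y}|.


Basis B = {∅ × ∅, {58, 60} × {x13}, {58, 60} × {x14}, {58, 59, 60} × {x13}, {58, 59, 60} × {x14}, {58, 60} × {x13, x14}, {58, 59, 60} × {x13, x14}}; |τ_{X×Y}| = 9.

Enumerate products U × V with U ∈ τ_X, V ∈ τ_Y (deduplicated):
  ∅ × ∅ = {} (∅)
  {58, 60} × {x13} = {(58,x13), (60,x13)}
  {58, 60} × {x14} = {(58,x14), (60,x14)}
  {58, 59, 60} × {x13} = {(58,x13), (59,x13), (60,x13)}
  {58, 59, 60} × {x14} = {(58,x14), (59,x14), (60,x14)}
  {58, 60} × {x13, x14} = {(58,x13), (58,x14), (60,x13), (60,x14)}
  {58, 59, 60} × {x13, x14} = {(58,x13), (58,x14), (59,x13), (59,x14), (60,x13), (60,x14)}
These 7 distinct sets form the basis B.
Close under arbitrary unions to get τ_{X×Y}; counting gives |τ_{X×Y}| = 9.


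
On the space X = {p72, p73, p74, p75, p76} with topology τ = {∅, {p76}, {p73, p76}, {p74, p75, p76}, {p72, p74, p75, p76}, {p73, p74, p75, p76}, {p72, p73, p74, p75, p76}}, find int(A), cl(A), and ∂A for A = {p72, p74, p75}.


int(A) = ∅, cl(A) = {p72, p74, p75}, ∂A = {p72, p74, p75}.

Closed sets in (X, τ) are complements of opens:
  closed(X, τ) = {∅, {p72}, {p73}, {p72, p73}, {p72, p74, p75}, {p72, p73, p74, p75}, {p72, p73, p74, p75, p76}}.
int(A) = ⋃ {U ∈ τ : U ⊆ A}. Opens contained in A: ∅.
Taking the union of these: int(A) = ∅.
cl(A) = ⋂ {C closed : A ⊆ C}. Closed sets containing A: {p72, p74, p75}, {p72, p73, p74, p75}, {p72, p73, p74, p75, p76}.
Intersecting these: cl(A) = {p72, p74, p75}.
∂A = cl(A) ∖ int(A) = {p72, p74, p75} ∖ ∅ = {p72, p74, p75}.


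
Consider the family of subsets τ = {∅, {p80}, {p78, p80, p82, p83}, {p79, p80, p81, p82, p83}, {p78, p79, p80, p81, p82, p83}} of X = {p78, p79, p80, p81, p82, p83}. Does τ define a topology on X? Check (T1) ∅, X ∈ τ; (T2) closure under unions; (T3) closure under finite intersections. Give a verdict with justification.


τ is NOT a topology on X.

Axiom (T1): ∅ ∈ τ? Yes; X ∈ τ? Yes.
Axiom (T2/T3): check pairwise unions and intersections of members of τ.
Counterexample for (T3): {p78, p80, p82, p83} ∩ {p79, p80, p81, p82, p83} = {p80, p82, p83} ∉ τ. Therefore τ is NOT a topology.


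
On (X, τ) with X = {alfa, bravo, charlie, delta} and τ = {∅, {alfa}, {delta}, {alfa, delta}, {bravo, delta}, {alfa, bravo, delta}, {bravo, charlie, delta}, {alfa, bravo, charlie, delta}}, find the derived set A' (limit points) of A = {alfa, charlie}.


A' = ∅

For each x ∈ X, list the open sets U ∈ τ with x ∈ U, then check whether U ∩ (A ∖ {x}) ≠ ∅ for every such U.
  x = alfa: open {alfa} ∋ x has {alfa} ∩ (A ∖ {alfa}) = ∅, so x is NOT a limit point.
  x = bravo: open {bravo, delta} ∋ x has {bravo, delta} ∩ (A ∖ {bravo}) = ∅, so x is NOT a limit point.
  x = charlie: open {bravo, charlie, delta} ∋ x has {bravo, charlie, delta} ∩ (A ∖ {charlie}) = ∅, so x is NOT a limit point.
  x = delta: open {delta} ∋ x has {delta} ∩ (A ∖ {delta}) = ∅, so x is NOT a limit point.
Collecting: A' = ∅.


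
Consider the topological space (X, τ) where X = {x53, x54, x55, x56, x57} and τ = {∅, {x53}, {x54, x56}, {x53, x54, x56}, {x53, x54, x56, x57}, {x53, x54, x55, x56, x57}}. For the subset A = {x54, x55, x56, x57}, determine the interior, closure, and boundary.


int(A) = {x54, x56}, cl(A) = {x54, x55, x56, x57}, ∂A = {x55, x57}.

Closed sets in (X, τ) are complements of opens:
  closed(X, τ) = {∅, {x55}, {x55, x57}, {x53, x55, x57}, {x54, x55, x56, x57}, {x53, x54, x55, x56, x57}}.
int(A) = ⋃ {U ∈ τ : U ⊆ A}. Opens contained in A: ∅, {x54, x56}.
Taking the union of these: int(A) = {x54, x56}.
cl(A) = ⋂ {C closed : A ⊆ C}. Closed sets containing A: {x54, x55, x56, x57}, {x53, x54, x55, x56, x57}.
Intersecting these: cl(A) = {x54, x55, x56, x57}.
∂A = cl(A) ∖ int(A) = {x54, x55, x56, x57} ∖ {x54, x56} = {x55, x57}.


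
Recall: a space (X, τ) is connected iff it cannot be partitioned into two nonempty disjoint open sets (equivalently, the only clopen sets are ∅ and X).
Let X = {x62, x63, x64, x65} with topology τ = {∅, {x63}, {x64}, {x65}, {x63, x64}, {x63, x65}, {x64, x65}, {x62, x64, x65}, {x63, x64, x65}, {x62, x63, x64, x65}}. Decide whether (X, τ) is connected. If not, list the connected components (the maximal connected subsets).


(X, τ) is disconnected; components = [{x63}, {x62, x64, x65}].

Find clopen sets (U ∈ τ with X ∖ U ∈ τ):
  U = ∅, X ∖ U = {x62, x63, x64, x65} — both open, so U is clopen.
  U = {x63}, X ∖ U = {x62, x64, x65} — both open, so U is clopen.
  U = {x62, x64, x65}, X ∖ U = {x63} — both open, so U is clopen.
  U = {x62, x63, x64, x65}, X ∖ U = ∅ — both open, so U is clopen.
Nontrivial clopen(s) exist: e.g. {x62, x64, x65}. So (X, τ) is disconnected.
Compute connected components by grouping points that agree on all clopens:
  component: {x63}
  component: {x62, x64, x65}


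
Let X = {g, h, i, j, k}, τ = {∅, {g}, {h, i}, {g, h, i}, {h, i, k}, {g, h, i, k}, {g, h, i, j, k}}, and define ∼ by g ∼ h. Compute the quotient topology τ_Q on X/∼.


X/∼ = {[g=h], [i], [j], [k]}; |τ_Q| = 4.

Equivalence classes: [g=h], [i], [j], [k].
Quotient map π: X → X/∼ sends g ↦ [g=h], h ↦ [g=h], i ↦ [i], j ↦ [j], k ↦ [k].
For each subset V ⊆ X/∼, compute π^{-1}(V) ⊆ X and check whether π^{-1}(V) ∈ τ. V is open in τ_Q iff π^{-1}(V) ∈ τ.
  V = {}: π^{-1}(V) = ∅ ∈ τ ✓.
  V = {[g=h]}: π^{-1}(V) = {g, h} ∉ τ ✗.
  V = {[i]}: π^{-1}(V) = {i} ∉ τ ✗.
  V = {[g=h], [i]}: π^{-1}(V) = {g, h, i} ∈ τ ✓.
  V = {[j]}: π^{-1}(V) = {j} ∉ τ ✗.
  V = {[g=h], [j]}: π^{-1}(V) = {g, h, j} ∉ τ ✗.
  V = {[i], [j]}: π^{-1}(V) = {i, j} ∉ τ ✗.
  V = {[g=h], [i], [j]}: π^{-1}(V) = {g, h, i, j} ∉ τ ✗.
  V = {[k]}: π^{-1}(V) = {k} ∉ τ ✗.
  V = {[g=h], [k]}: π^{-1}(V) = {g, h, k} ∉ τ ✗.
  V = {[i], [k]}: π^{-1}(V) = {i, k} ∉ τ ✗.
  V = {[g=h], [i], [k]}: π^{-1}(V) = {g, h, i, k} ∈ τ ✓.
  V = {[j], [k]}: π^{-1}(V) = {j, k} ∉ τ ✗.
  V = {[g=h], [j], [k]}: π^{-1}(V) = {g, h, j, k} ∉ τ ✗.
  V = {[i], [j], [k]}: π^{-1}(V) = {i, j, k} ∉ τ ✗.
  V = {[g=h], [i], [j], [k]}: π^{-1}(V) = {g, h, i, j, k} ∈ τ ✓.
Open sets in the quotient: τ_Q = {{}, {[g=h], [i]}, {[g=h], [i], [k]}, {[g=h], [i], [j], [k]}} (4 elements).


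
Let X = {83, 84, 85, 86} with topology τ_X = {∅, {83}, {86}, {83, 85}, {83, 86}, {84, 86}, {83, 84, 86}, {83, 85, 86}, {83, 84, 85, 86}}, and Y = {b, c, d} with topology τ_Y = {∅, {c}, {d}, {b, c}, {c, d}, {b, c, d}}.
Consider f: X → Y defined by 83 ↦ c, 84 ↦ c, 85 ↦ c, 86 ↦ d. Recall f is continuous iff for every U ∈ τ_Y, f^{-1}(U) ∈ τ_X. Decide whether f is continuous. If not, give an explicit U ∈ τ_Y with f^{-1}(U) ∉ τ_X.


f is NOT continuous.

Compute f^{-1}(U) for each U ∈ τ_Y:
  U = ∅: f^{-1}(U) = ∅ ∈ τ_X ✓.
  U = {c}: f^{-1}(U) = {83, 84, 85} ∉ τ_X ✗.
  U = {d}: f^{-1}(U) = {86} ∈ τ_X ✓.
  U = {b, c}: f^{-1}(U) = {83, 84, 85} ∉ τ_X ✗.
  U = {c, d}: f^{-1}(U) = {83, 84, 85, 86} ∈ τ_X ✓.
  U = {b, c, d}: f^{-1}(U) = {83, 84, 85, 86} ∈ τ_X ✓.
Found U = {c} with f^{-1}(U) = {83, 84, 85} not in τ_X. Therefore f is NOT continuous.


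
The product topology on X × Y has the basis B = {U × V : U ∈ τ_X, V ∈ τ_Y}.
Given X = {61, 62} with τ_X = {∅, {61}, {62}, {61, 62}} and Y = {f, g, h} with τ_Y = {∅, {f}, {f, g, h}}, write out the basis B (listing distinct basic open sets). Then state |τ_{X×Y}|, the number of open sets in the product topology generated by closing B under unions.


Basis B = {∅ × ∅, {61} × {f}, {62} × {f}, {61, 62} × {f}, {61} × {f, g, h}, {62} × {f, g, h}, {61, 62} × {f, g, h}}; |τ_{X×Y}| = 9.

Enumerate products U × V with U ∈ τ_X, V ∈ τ_Y (deduplicated):
  ∅ × ∅ = {} (∅)
  {61} × {f} = {(61,f)}
  {62} × {f} = {(62,f)}
  {61, 62} × {f} = {(61,f), (62,f)}
  {61} × {f, g, h} = {(61,f), (61,g), (61,h)}
  {62} × {f, g, h} = {(62,f), (62,g), (62,h)}
  {61, 62} × {f, g, h} = {(61,f), (61,g), (61,h), (62,f), (62,g), (62,h)}
These 7 distinct sets form the basis B.
Close under arbitrary unions to get τ_{X×Y}; counting gives |τ_{X×Y}| = 9.


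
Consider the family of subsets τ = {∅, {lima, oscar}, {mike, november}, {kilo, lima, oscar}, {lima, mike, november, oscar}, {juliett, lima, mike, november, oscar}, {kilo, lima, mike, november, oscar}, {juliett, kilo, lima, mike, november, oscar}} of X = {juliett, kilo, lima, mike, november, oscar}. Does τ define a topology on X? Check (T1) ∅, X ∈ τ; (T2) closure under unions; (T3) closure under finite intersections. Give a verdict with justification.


τ IS a topology on X.

Axiom (T1): ∅ ∈ τ? Yes; X ∈ τ? Yes.
Axiom (T2/T3): check pairwise unions and intersections of members of τ.
All pairwise intersections and unions checked — each lies in τ. Therefore τ satisfies (T1), (T2), (T3): it IS a topology on X.


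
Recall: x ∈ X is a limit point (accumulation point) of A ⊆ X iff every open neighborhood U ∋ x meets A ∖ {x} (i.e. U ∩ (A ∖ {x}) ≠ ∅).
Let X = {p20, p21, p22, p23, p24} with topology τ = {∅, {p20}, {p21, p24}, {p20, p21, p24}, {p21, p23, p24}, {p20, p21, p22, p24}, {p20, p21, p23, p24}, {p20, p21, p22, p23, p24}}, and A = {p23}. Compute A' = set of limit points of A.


A' = ∅

For each x ∈ X, list the open sets U ∈ τ with x ∈ U, then check whether U ∩ (A ∖ {x}) ≠ ∅ for every such U.
  x = p20: open {p20} ∋ x has {p20} ∩ (A ∖ {p20}) = ∅, so x is NOT a limit point.
  x = p21: open {p21, p24} ∋ x has {p21, p24} ∩ (A ∖ {p21}) = ∅, so x is NOT a limit point.
  x = p22: open {p20, p21, p22, p24} ∋ x has {p20, p21, p22, p24} ∩ (A ∖ {p22}) = ∅, so x is NOT a limit point.
  x = p23: open {p21, p23, p24} ∋ x has {p21, p23, p24} ∩ (A ∖ {p23}) = ∅, so x is NOT a limit point.
  x = p24: open {p21, p24} ∋ x has {p21, p24} ∩ (A ∖ {p24}) = ∅, so x is NOT a limit point.
Collecting: A' = ∅.


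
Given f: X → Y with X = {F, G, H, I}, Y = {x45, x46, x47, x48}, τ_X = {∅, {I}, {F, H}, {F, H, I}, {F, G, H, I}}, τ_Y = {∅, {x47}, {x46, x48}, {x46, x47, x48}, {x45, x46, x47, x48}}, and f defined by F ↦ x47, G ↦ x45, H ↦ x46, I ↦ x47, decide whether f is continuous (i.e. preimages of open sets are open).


f is NOT continuous.

Compute f^{-1}(U) for each U ∈ τ_Y:
  U = ∅: f^{-1}(U) = ∅ ∈ τ_X ✓.
  U = {x47}: f^{-1}(U) = {F, I} ∉ τ_X ✗.
  U = {x46, x48}: f^{-1}(U) = {H} ∉ τ_X ✗.
  U = {x46, x47, x48}: f^{-1}(U) = {F, H, I} ∈ τ_X ✓.
  U = {x45, x46, x47, x48}: f^{-1}(U) = {F, G, H, I} ∈ τ_X ✓.
Found U = {x47} with f^{-1}(U) = {F, I} not in τ_X. Therefore f is NOT continuous.


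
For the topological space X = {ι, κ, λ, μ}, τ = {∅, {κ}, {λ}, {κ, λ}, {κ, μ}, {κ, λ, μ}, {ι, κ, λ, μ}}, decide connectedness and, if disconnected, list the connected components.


(X, τ) is connected.

Find clopen sets (U ∈ τ with X ∖ U ∈ τ):
  U = ∅, X ∖ U = {ι, κ, λ, μ} — both open, so U is clopen.
  U = {ι, κ, λ, μ}, X ∖ U = ∅ — both open, so U is clopen.
Only trivial clopens (∅ and X) exist, so (X, τ) is connected.
Compute connected components by grouping points that agree on all clopens:
  component: {ι, κ, λ, μ}


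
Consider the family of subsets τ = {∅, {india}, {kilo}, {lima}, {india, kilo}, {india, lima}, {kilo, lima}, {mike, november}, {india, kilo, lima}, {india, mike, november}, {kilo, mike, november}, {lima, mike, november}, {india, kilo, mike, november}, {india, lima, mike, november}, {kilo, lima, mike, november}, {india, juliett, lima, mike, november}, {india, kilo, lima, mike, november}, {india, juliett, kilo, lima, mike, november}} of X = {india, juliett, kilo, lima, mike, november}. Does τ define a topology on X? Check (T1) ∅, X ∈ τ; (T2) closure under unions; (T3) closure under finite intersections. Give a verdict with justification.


τ IS a topology on X.

Axiom (T1): ∅ ∈ τ? Yes; X ∈ τ? Yes.
Axiom (T2/T3): check pairwise unions and intersections of members of τ.
All pairwise intersections and unions checked — each lies in τ. Therefore τ satisfies (T1), (T2), (T3): it IS a topology on X.


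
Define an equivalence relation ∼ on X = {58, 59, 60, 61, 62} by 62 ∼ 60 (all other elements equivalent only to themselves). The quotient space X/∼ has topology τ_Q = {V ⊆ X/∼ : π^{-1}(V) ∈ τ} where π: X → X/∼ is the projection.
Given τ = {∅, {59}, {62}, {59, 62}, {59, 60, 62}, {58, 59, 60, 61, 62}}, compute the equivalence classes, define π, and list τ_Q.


X/∼ = {[58], [59], [60=62], [61]}; |τ_Q| = 4.

Equivalence classes: [58], [59], [60=62], [61].
Quotient map π: X → X/∼ sends 58 ↦ [58], 59 ↦ [59], 60 ↦ [60=62], 61 ↦ [61], 62 ↦ [60=62].
For each subset V ⊆ X/∼, compute π^{-1}(V) ⊆ X and check whether π^{-1}(V) ∈ τ. V is open in τ_Q iff π^{-1}(V) ∈ τ.
  V = {}: π^{-1}(V) = ∅ ∈ τ ✓.
  V = {[58]}: π^{-1}(V) = {58} ∉ τ ✗.
  V = {[59]}: π^{-1}(V) = {59} ∈ τ ✓.
  V = {[58], [59]}: π^{-1}(V) = {58, 59} ∉ τ ✗.
  V = {[60=62]}: π^{-1}(V) = {60, 62} ∉ τ ✗.
  V = {[58], [60=62]}: π^{-1}(V) = {58, 60, 62} ∉ τ ✗.
  V = {[59], [60=62]}: π^{-1}(V) = {59, 60, 62} ∈ τ ✓.
  V = {[58], [59], [60=62]}: π^{-1}(V) = {58, 59, 60, 62} ∉ τ ✗.
  V = {[61]}: π^{-1}(V) = {61} ∉ τ ✗.
  V = {[58], [61]}: π^{-1}(V) = {58, 61} ∉ τ ✗.
  V = {[59], [61]}: π^{-1}(V) = {59, 61} ∉ τ ✗.
  V = {[58], [59], [61]}: π^{-1}(V) = {58, 59, 61} ∉ τ ✗.
  V = {[60=62], [61]}: π^{-1}(V) = {60, 61, 62} ∉ τ ✗.
  V = {[58], [60=62], [61]}: π^{-1}(V) = {58, 60, 61, 62} ∉ τ ✗.
  V = {[59], [60=62], [61]}: π^{-1}(V) = {59, 60, 61, 62} ∉ τ ✗.
  V = {[58], [59], [60=62], [61]}: π^{-1}(V) = {58, 59, 60, 61, 62} ∈ τ ✓.
Open sets in the quotient: τ_Q = {{}, {[59]}, {[59], [60=62]}, {[58], [59], [60=62], [61]}} (4 elements).


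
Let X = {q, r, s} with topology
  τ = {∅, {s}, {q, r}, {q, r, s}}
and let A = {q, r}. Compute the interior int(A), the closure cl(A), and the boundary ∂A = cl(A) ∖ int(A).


int(A) = {q, r}, cl(A) = {q, r}, ∂A = ∅.

Closed sets in (X, τ) are complements of opens:
  closed(X, τ) = {∅, {s}, {q, r}, {q, r, s}}.
int(A) = ⋃ {U ∈ τ : U ⊆ A}. Opens contained in A: ∅, {q, r}.
Taking the union of these: int(A) = {q, r}.
cl(A) = ⋂ {C closed : A ⊆ C}. Closed sets containing A: {q, r}, {q, r, s}.
Intersecting these: cl(A) = {q, r}.
∂A = cl(A) ∖ int(A) = {q, r} ∖ {q, r} = ∅.


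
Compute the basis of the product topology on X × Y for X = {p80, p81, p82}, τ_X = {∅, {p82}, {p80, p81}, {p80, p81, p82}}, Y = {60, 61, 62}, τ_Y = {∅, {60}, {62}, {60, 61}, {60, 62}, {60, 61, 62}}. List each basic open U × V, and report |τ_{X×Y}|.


Basis B = {∅ × ∅, {p82} × {60}, {p82} × {62}, {p80, p81} × {60}, {p80, p81} × {62}, {p82} × {60, 61}, {p82} × {60, 62}, {p80, p81, p82} × {60}, {p80, p81, p82} × {62}, {p82} × {60, 61, 62}, {p80, p81} × {60, 61}, {p80, p81} × {60, 62}, {p80, p81} × {60, 61, 62}, {p80, p81, p82} × {60, 61}, {p80, p81, p82} × {60, 62}, {p80, p81, p82} × {60, 61, 62}}; |τ_{X×Y}| = 36.

Enumerate products U × V with U ∈ τ_X, V ∈ τ_Y (deduplicated):
  ∅ × ∅ = {} (∅)
  {p82} × {60} = {(p82,60)}
  {p82} × {62} = {(p82,62)}
  {p80, p81} × {60} = {(p80,60), (p81,60)}
  {p80, p81} × {62} = {(p80,62), (p81,62)}
  {p82} × {60, 61} = {(p82,60), (p82,61)}
  {p82} × {60, 62} = {(p82,60), (p82,62)}
  {p80, p81, p82} × {60} = {(p80,60), (p81,60), (p82,60)}
  {p80, p81, p82} × {62} = {(p80,62), (p81,62), (p82,62)}
  {p82} × {60, 61, 62} = {(p82,60), (p82,61), (p82,62)}
  {p80, p81} × {60, 61} = {(p80,60), (p80,61), (p81,60), (p81,61)}
  {p80, p81} × {60, 62} = {(p80,60), (p80,62), (p81,60), (p81,62)}
  {p80, p81} × {60, 61, 62} = {(p80,60), (p80,61), (p80,62), (p81,60), (p81,61), (p81,62)}
  {p80, p81, p82} × {60, 61} = {(p80,60), (p80,61), (p81,60), (p81,61), (p82,60), (p82,61)}
  {p80, p81, p82} × {60, 62} = {(p80,60), (p80,62), (p81,60), (p81,62), (p82,60), (p82,62)}
  {p80, p81, p82} × {60, 61, 62} = {(p80,60), (p80,61), (p80,62), (p81,60), (p81,61), (p81,62), (p82,60), (p82,61), (p82,62)}
These 16 distinct sets form the basis B.
Close under arbitrary unions to get τ_{X×Y}; counting gives |τ_{X×Y}| = 36.


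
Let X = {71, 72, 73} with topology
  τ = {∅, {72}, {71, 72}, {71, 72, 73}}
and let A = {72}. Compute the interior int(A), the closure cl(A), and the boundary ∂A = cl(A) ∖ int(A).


int(A) = {72}, cl(A) = {71, 72, 73}, ∂A = {71, 73}.

Closed sets in (X, τ) are complements of opens:
  closed(X, τ) = {∅, {73}, {71, 73}, {71, 72, 73}}.
int(A) = ⋃ {U ∈ τ : U ⊆ A}. Opens contained in A: ∅, {72}.
Taking the union of these: int(A) = {72}.
cl(A) = ⋂ {C closed : A ⊆ C}. Closed sets containing A: {71, 72, 73}.
Intersecting these: cl(A) = {71, 72, 73}.
∂A = cl(A) ∖ int(A) = {71, 72, 73} ∖ {72} = {71, 73}.


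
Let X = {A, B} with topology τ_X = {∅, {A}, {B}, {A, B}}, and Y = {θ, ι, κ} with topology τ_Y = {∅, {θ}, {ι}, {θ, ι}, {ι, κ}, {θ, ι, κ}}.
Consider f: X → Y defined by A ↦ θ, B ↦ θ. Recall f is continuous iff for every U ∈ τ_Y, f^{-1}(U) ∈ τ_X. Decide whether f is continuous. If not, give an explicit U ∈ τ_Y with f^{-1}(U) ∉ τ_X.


f IS continuous.

Compute f^{-1}(U) for each U ∈ τ_Y:
  U = ∅: f^{-1}(U) = ∅ ∈ τ_X ✓.
  U = {θ}: f^{-1}(U) = {A, B} ∈ τ_X ✓.
  U = {ι}: f^{-1}(U) = ∅ ∈ τ_X ✓.
  U = {θ, ι}: f^{-1}(U) = {A, B} ∈ τ_X ✓.
  U = {ι, κ}: f^{-1}(U) = ∅ ∈ τ_X ✓.
  U = {θ, ι, κ}: f^{-1}(U) = {A, B} ∈ τ_X ✓.
Every preimage lies in τ_X, so f IS continuous.


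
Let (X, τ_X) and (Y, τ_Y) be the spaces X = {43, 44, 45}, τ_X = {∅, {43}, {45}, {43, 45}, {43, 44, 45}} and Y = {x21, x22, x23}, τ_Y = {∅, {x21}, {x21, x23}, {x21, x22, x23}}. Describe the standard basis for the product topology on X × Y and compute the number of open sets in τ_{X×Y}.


Basis B = {∅ × ∅, {43} × {x21}, {45} × {x21}, {43} × {x21, x23}, {43, 45} × {x21}, {45} × {x21, x23}, {43} × {x21, x22, x23}, {43, 44, 45} × {x21}, {45} × {x21, x22, x23}, {43, 45} × {x21, x23}, {43, 45} × {x21, x22, x23}, {43, 44, 45} × {x21, x23}, {43, 44, 45} × {x21, x22, x23}}; |τ_{X×Y}| = 30.

Enumerate products U × V with U ∈ τ_X, V ∈ τ_Y (deduplicated):
  ∅ × ∅ = {} (∅)
  {43} × {x21} = {(43,x21)}
  {45} × {x21} = {(45,x21)}
  {43} × {x21, x23} = {(43,x21), (43,x23)}
  {43, 45} × {x21} = {(43,x21), (45,x21)}
  {45} × {x21, x23} = {(45,x21), (45,x23)}
  {43} × {x21, x22, x23} = {(43,x21), (43,x22), (43,x23)}
  {43, 44, 45} × {x21} = {(43,x21), (44,x21), (45,x21)}
  {45} × {x21, x22, x23} = {(45,x21), (45,x22), (45,x23)}
  {43, 45} × {x21, x23} = {(43,x21), (43,x23), (45,x21), (45,x23)}
  {43, 45} × {x21, x22, x23} = {(43,x21), (43,x22), (43,x23), (45,x21), (45,x22), (45,x23)}
  {43, 44, 45} × {x21, x23} = {(43,x21), (43,x23), (44,x21), (44,x23), (45,x21), (45,x23)}
  {43, 44, 45} × {x21, x22, x23} = {(43,x21), (43,x22), (43,x23), (44,x21), (44,x22), (44,x23), (45,x21), (45,x22), (45,x23)}
These 13 distinct sets form the basis B.
Close under arbitrary unions to get τ_{X×Y}; counting gives |τ_{X×Y}| = 30.


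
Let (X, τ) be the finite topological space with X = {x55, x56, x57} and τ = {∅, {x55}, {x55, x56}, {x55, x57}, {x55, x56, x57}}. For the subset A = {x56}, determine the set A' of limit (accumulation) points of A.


A' = ∅

For each x ∈ X, list the open sets U ∈ τ with x ∈ U, then check whether U ∩ (A ∖ {x}) ≠ ∅ for every such U.
  x = x55: open {x55} ∋ x has {x55} ∩ (A ∖ {x55}) = ∅, so x is NOT a limit point.
  x = x56: open {x55, x56} ∋ x has {x55, x56} ∩ (A ∖ {x56}) = ∅, so x is NOT a limit point.
  x = x57: open {x55, x57} ∋ x has {x55, x57} ∩ (A ∖ {x57}) = ∅, so x is NOT a limit point.
Collecting: A' = ∅.


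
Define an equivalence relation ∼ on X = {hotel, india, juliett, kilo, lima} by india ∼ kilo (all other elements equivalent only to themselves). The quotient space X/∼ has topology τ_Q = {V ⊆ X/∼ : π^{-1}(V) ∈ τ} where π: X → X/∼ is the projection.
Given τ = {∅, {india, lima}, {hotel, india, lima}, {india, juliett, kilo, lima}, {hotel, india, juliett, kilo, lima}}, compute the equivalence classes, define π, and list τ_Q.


X/∼ = {[hotel], [india=kilo], [juliett], [lima]}; |τ_Q| = 3.

Equivalence classes: [hotel], [india=kilo], [juliett], [lima].
Quotient map π: X → X/∼ sends hotel ↦ [hotel], india ↦ [india=kilo], juliett ↦ [juliett], kilo ↦ [india=kilo], lima ↦ [lima].
For each subset V ⊆ X/∼, compute π^{-1}(V) ⊆ X and check whether π^{-1}(V) ∈ τ. V is open in τ_Q iff π^{-1}(V) ∈ τ.
  V = {}: π^{-1}(V) = ∅ ∈ τ ✓.
  V = {[hotel]}: π^{-1}(V) = {hotel} ∉ τ ✗.
  V = {[india=kilo]}: π^{-1}(V) = {india, kilo} ∉ τ ✗.
  V = {[hotel], [india=kilo]}: π^{-1}(V) = {hotel, india, kilo} ∉ τ ✗.
  V = {[juliett]}: π^{-1}(V) = {juliett} ∉ τ ✗.
  V = {[hotel], [juliett]}: π^{-1}(V) = {hotel, juliett} ∉ τ ✗.
  V = {[india=kilo], [juliett]}: π^{-1}(V) = {india, juliett, kilo} ∉ τ ✗.
  V = {[hotel], [india=kilo], [juliett]}: π^{-1}(V) = {hotel, india, juliett, kilo} ∉ τ ✗.
  V = {[lima]}: π^{-1}(V) = {lima} ∉ τ ✗.
  V = {[hotel], [lima]}: π^{-1}(V) = {hotel, lima} ∉ τ ✗.
  V = {[india=kilo], [lima]}: π^{-1}(V) = {india, kilo, lima} ∉ τ ✗.
  V = {[hotel], [india=kilo], [lima]}: π^{-1}(V) = {hotel, india, kilo, lima} ∉ τ ✗.
  V = {[juliett], [lima]}: π^{-1}(V) = {juliett, lima} ∉ τ ✗.
  V = {[hotel], [juliett], [lima]}: π^{-1}(V) = {hotel, juliett, lima} ∉ τ ✗.
  V = {[india=kilo], [juliett], [lima]}: π^{-1}(V) = {india, juliett, kilo, lima} ∈ τ ✓.
  V = {[hotel], [india=kilo], [juliett], [lima]}: π^{-1}(V) = {hotel, india, juliett, kilo, lima} ∈ τ ✓.
Open sets in the quotient: τ_Q = {{}, {[india=kilo], [juliett], [lima]}, {[hotel], [india=kilo], [juliett], [lima]}} (3 elements).


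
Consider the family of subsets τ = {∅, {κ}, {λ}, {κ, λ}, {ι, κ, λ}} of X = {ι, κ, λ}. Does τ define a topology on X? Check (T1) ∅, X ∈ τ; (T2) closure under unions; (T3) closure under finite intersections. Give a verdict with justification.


τ IS a topology on X.

Axiom (T1): ∅ ∈ τ? Yes; X ∈ τ? Yes.
Axiom (T2/T3): check pairwise unions and intersections of members of τ.
All pairwise intersections and unions checked — each lies in τ. Therefore τ satisfies (T1), (T2), (T3): it IS a topology on X.


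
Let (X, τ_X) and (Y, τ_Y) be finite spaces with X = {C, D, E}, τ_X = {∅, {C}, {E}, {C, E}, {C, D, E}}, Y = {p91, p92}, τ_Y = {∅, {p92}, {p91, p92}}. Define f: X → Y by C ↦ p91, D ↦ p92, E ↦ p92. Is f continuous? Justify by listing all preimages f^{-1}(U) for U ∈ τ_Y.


f is NOT continuous.

Compute f^{-1}(U) for each U ∈ τ_Y:
  U = ∅: f^{-1}(U) = ∅ ∈ τ_X ✓.
  U = {p92}: f^{-1}(U) = {D, E} ∉ τ_X ✗.
  U = {p91, p92}: f^{-1}(U) = {C, D, E} ∈ τ_X ✓.
Found U = {p92} with f^{-1}(U) = {D, E} not in τ_X. Therefore f is NOT continuous.


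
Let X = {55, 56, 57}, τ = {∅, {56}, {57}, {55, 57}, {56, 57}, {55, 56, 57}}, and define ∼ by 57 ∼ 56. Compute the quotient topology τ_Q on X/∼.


X/∼ = {[55], [56=57]}; |τ_Q| = 3.

Equivalence classes: [55], [56=57].
Quotient map π: X → X/∼ sends 55 ↦ [55], 56 ↦ [56=57], 57 ↦ [56=57].
For each subset V ⊆ X/∼, compute π^{-1}(V) ⊆ X and check whether π^{-1}(V) ∈ τ. V is open in τ_Q iff π^{-1}(V) ∈ τ.
  V = {}: π^{-1}(V) = ∅ ∈ τ ✓.
  V = {[55]}: π^{-1}(V) = {55} ∉ τ ✗.
  V = {[56=57]}: π^{-1}(V) = {56, 57} ∈ τ ✓.
  V = {[55], [56=57]}: π^{-1}(V) = {55, 56, 57} ∈ τ ✓.
Open sets in the quotient: τ_Q = {{}, {[56=57]}, {[55], [56=57]}} (3 elements).


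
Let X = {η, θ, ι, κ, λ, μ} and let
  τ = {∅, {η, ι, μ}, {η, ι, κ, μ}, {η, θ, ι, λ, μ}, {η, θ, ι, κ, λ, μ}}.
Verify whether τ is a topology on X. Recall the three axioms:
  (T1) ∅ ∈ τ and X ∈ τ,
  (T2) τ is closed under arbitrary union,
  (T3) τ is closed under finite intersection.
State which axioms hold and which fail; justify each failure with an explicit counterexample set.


τ IS a topology on X.

Axiom (T1): ∅ ∈ τ? Yes; X ∈ τ? Yes.
Axiom (T2/T3): check pairwise unions and intersections of members of τ.
All pairwise intersections and unions checked — each lies in τ. Therefore τ satisfies (T1), (T2), (T3): it IS a topology on X.


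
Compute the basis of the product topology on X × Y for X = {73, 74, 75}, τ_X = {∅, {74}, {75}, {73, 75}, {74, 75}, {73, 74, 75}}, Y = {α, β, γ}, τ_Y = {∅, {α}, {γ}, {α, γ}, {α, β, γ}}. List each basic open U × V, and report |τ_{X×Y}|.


Basis B = {∅ × ∅, {74} × {α}, {74} × {γ}, {75} × {α}, {75} × {γ}, {73, 75} × {α}, {73, 75} × {γ}, {74} × {α, γ}, {74, 75} × {α}, {74, 75} × {γ}, {75} × {α, γ}, {73, 74, 75} × {α}, {73, 74, 75} × {γ}, {74} × {α, β, γ}, {75} × {α, β, γ}, {73, 75} × {α, γ}, {74, 75} × {α, γ}, {73, 75} × {α, β, γ}, {73, 74, 75} × {α, γ}, {74, 75} × {α, β, γ}, {73, 74, 75} × {α, β, γ}}; |τ_{X×Y}| = 70.

Enumerate products U × V with U ∈ τ_X, V ∈ τ_Y (deduplicated):
  ∅ × ∅ = {} (∅)
  {74} × {α} = {(74,α)}
  {74} × {γ} = {(74,γ)}
  {75} × {α} = {(75,α)}
  {75} × {γ} = {(75,γ)}
  {73, 75} × {α} = {(73,α), (75,α)}
  {73, 75} × {γ} = {(73,γ), (75,γ)}
  {74} × {α, γ} = {(74,α), (74,γ)}
  {74, 75} × {α} = {(74,α), (75,α)}
  {74, 75} × {γ} = {(74,γ), (75,γ)}
  {75} × {α, γ} = {(75,α), (75,γ)}
  {73, 74, 75} × {α} = {(73,α), (74,α), (75,α)}
  {73, 74, 75} × {γ} = {(73,γ), (74,γ), (75,γ)}
  {74} × {α, β, γ} = {(74,α), (74,β), (74,γ)}
  {75} × {α, β, γ} = {(75,α), (75,β), (75,γ)}
  {73, 75} × {α, γ} = {(73,α), (73,γ), (75,α), (75,γ)}
  {74, 75} × {α, γ} = {(74,α), (74,γ), (75,α), (75,γ)}
  {73, 75} × {α, β, γ} = {(73,α), (73,β), (73,γ), (75,α), (75,β), (75,γ)}
  {73, 74, 75} × {α, γ} = {(73,α), (73,γ), (74,α), (74,γ), (75,α), (75,γ)}
  {74, 75} × {α, β, γ} = {(74,α), (74,β), (74,γ), (75,α), (75,β), (75,γ)}
  {73, 74, 75} × {α, β, γ} = {(73,α), (73,β), (73,γ), (74,α), (74,β), (74,γ), (75,α), (75,β), (75,γ)}
These 21 distinct sets form the basis B.
Close under arbitrary unions to get τ_{X×Y}; counting gives |τ_{X×Y}| = 70.


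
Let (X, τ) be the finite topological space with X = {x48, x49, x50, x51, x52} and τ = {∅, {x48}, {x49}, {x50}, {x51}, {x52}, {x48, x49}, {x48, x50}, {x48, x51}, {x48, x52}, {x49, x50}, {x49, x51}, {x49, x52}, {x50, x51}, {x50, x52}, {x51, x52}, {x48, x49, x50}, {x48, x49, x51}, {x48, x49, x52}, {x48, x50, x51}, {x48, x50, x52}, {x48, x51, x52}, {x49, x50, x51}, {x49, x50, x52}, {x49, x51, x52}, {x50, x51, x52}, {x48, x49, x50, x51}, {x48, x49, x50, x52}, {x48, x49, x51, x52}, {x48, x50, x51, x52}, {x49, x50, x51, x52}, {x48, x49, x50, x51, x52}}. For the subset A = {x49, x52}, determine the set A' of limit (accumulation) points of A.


A' = ∅

For each x ∈ X, list the open sets U ∈ τ with x ∈ U, then check whether U ∩ (A ∖ {x}) ≠ ∅ for every such U.
  x = x48: open {x48} ∋ x has {x48} ∩ (A ∖ {x48}) = ∅, so x is NOT a limit point.
  x = x49: open {x49} ∋ x has {x49} ∩ (A ∖ {x49}) = ∅, so x is NOT a limit point.
  x = x50: open {x50} ∋ x has {x50} ∩ (A ∖ {x50}) = ∅, so x is NOT a limit point.
  x = x51: open {x51} ∋ x has {x51} ∩ (A ∖ {x51}) = ∅, so x is NOT a limit point.
  x = x52: open {x52} ∋ x has {x52} ∩ (A ∖ {x52}) = ∅, so x is NOT a limit point.
Collecting: A' = ∅.


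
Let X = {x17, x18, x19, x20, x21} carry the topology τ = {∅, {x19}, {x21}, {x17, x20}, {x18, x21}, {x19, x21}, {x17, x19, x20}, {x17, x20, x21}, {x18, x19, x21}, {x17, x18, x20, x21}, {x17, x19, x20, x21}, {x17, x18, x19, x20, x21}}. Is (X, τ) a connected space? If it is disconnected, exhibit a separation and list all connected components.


(X, τ) is disconnected; components = [{x19}, {x17, x20}, {x18, x21}].

Find clopen sets (U ∈ τ with X ∖ U ∈ τ):
  U = ∅, X ∖ U = {x17, x18, x19, x20, x21} — both open, so U is clopen.
  U = {x19}, X ∖ U = {x17, x18, x20, x21} — both open, so U is clopen.
  U = {x17, x20}, X ∖ U = {x18, x19, x21} — both open, so U is clopen.
  U = {x18, x21}, X ∖ U = {x17, x19, x20} — both open, so U is clopen.
  U = {x17, x19, x20}, X ∖ U = {x18, x21} — both open, so U is clopen.
  U = {x18, x19, x21}, X ∖ U = {x17, x20} — both open, so U is clopen.
  U = {x17, x18, x20, x21}, X ∖ U = {x19} — both open, so U is clopen.
  U = {x17, x18, x19, x20, x21}, X ∖ U = ∅ — both open, so U is clopen.
Nontrivial clopen(s) exist: e.g. {x17, x20}. So (X, τ) is disconnected.
Compute connected components by grouping points that agree on all clopens:
  component: {x19}
  component: {x17, x20}
  component: {x18, x21}


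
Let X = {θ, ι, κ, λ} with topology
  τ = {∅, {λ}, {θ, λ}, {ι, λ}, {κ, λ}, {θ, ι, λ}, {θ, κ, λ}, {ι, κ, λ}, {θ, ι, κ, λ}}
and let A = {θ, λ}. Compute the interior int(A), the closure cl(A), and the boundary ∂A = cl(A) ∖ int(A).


int(A) = {θ, λ}, cl(A) = {θ, ι, κ, λ}, ∂A = {ι, κ}.

Closed sets in (X, τ) are complements of opens:
  closed(X, τ) = {∅, {θ}, {ι}, {κ}, {θ, ι}, {θ, κ}, {ι, κ}, {θ, ι, κ}, {θ, ι, κ, λ}}.
int(A) = ⋃ {U ∈ τ : U ⊆ A}. Opens contained in A: ∅, {λ}, {θ, λ}.
Taking the union of these: int(A) = {θ, λ}.
cl(A) = ⋂ {C closed : A ⊆ C}. Closed sets containing A: {θ, ι, κ, λ}.
Intersecting these: cl(A) = {θ, ι, κ, λ}.
∂A = cl(A) ∖ int(A) = {θ, ι, κ, λ} ∖ {θ, λ} = {ι, κ}.
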